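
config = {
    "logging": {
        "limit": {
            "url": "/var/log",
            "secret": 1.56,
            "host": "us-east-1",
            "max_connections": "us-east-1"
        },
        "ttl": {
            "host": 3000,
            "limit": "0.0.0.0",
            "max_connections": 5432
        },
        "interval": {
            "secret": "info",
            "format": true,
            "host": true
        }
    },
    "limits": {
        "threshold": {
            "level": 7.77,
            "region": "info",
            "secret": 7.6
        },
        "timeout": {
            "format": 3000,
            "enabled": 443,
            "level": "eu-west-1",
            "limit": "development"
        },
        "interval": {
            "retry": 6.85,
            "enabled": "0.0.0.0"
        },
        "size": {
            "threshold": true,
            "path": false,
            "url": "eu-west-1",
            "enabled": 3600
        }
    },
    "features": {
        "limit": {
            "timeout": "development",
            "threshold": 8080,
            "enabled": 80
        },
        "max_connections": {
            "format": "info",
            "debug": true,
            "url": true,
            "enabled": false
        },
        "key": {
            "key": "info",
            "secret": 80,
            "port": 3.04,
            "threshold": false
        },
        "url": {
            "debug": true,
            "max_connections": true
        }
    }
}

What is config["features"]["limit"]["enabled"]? 80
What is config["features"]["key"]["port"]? 3.04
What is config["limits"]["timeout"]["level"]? "eu-west-1"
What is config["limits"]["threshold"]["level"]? 7.77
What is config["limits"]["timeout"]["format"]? 3000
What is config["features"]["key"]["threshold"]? False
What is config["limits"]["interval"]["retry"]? 6.85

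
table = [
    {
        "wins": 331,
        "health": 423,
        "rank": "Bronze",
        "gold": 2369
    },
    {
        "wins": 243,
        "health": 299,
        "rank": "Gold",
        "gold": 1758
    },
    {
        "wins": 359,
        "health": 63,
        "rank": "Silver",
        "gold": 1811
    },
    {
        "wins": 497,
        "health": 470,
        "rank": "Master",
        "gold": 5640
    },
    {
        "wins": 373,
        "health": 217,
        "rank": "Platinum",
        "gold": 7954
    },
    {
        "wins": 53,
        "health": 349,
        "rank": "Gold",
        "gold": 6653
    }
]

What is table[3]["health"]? 470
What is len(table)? 6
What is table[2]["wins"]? 359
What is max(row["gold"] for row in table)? 7954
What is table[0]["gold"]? 2369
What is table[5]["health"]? 349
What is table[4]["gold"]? 7954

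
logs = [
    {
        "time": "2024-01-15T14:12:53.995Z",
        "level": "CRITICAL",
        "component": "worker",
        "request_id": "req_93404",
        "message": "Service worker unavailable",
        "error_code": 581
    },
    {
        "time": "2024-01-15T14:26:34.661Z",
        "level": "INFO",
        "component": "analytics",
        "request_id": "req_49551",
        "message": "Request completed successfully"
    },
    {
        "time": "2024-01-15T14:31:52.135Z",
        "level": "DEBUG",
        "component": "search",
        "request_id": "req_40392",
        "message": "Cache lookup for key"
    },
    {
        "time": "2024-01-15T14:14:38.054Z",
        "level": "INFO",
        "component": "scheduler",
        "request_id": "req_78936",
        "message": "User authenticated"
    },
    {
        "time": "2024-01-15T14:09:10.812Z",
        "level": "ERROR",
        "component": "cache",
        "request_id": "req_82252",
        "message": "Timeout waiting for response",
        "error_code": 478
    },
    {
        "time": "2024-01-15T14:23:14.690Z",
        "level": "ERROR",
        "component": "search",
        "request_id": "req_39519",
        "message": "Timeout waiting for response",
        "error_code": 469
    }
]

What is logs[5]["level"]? "ERROR"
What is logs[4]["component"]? "cache"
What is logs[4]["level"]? "ERROR"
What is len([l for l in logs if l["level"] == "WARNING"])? 0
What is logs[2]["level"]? "DEBUG"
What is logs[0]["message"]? "Service worker unavailable"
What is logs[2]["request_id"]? "req_40392"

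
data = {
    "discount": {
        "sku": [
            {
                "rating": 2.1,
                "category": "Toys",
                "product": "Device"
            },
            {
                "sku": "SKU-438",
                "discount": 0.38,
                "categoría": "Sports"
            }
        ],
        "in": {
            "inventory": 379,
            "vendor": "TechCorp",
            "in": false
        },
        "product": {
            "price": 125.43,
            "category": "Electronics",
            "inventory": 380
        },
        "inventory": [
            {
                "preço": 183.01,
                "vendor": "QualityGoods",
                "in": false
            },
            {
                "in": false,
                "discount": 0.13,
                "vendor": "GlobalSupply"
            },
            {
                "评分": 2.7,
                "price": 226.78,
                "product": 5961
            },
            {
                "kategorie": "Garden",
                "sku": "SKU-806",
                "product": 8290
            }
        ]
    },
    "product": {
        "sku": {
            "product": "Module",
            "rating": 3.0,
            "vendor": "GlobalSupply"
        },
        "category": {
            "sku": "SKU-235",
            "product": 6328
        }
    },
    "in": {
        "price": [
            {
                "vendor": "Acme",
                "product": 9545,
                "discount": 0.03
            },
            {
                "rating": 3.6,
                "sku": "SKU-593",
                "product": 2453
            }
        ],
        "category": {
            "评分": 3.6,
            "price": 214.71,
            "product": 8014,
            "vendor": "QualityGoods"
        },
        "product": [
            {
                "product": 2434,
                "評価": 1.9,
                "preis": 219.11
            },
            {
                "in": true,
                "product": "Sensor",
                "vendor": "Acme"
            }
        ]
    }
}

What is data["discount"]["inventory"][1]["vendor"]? "GlobalSupply"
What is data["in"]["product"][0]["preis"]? 219.11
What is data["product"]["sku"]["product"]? "Module"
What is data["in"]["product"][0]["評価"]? 1.9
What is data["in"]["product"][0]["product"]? 2434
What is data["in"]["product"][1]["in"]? True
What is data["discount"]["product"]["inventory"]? 380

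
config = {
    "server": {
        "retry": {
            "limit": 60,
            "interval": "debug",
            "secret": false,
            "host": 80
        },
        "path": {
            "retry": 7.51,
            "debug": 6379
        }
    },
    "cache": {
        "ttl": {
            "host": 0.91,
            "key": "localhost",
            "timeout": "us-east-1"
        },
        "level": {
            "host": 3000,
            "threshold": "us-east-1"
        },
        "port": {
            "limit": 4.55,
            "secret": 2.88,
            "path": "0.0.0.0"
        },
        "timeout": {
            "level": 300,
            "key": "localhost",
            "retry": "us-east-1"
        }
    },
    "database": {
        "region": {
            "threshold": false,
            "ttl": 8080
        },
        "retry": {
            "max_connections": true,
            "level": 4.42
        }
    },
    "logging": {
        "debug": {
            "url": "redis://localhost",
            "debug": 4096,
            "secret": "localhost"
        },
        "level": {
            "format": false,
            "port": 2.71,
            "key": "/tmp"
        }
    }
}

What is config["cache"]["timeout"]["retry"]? "us-east-1"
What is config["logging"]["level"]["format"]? False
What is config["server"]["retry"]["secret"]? False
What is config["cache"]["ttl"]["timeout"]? "us-east-1"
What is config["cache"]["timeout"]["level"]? 300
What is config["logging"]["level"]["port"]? 2.71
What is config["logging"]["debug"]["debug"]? 4096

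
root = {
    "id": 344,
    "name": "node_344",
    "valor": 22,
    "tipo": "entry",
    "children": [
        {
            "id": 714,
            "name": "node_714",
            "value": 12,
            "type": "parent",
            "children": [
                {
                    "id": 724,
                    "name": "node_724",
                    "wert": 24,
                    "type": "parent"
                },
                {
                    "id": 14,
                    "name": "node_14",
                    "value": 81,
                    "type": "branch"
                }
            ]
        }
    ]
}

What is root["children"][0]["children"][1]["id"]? 14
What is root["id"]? 344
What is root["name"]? "node_344"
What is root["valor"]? 22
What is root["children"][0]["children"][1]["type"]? "branch"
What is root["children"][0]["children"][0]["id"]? 724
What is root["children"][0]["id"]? 714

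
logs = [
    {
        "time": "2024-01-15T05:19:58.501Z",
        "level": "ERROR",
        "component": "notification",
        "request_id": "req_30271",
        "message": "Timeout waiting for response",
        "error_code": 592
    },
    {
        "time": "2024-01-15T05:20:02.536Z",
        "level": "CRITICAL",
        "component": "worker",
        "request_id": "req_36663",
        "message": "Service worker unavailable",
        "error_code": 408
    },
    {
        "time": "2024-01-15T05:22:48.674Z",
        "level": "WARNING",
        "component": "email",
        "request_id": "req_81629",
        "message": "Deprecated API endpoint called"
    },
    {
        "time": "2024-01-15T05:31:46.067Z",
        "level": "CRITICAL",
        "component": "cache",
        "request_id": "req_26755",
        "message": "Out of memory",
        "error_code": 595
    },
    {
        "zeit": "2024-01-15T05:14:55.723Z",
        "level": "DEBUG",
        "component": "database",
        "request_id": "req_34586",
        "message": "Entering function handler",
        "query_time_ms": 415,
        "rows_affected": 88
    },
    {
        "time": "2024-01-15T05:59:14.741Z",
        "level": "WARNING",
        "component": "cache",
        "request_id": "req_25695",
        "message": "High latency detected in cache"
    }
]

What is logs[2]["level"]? "WARNING"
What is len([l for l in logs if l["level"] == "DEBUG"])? 1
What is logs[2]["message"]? "Deprecated API endpoint called"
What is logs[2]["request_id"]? "req_81629"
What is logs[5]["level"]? "WARNING"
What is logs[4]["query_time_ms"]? 415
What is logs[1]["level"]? "CRITICAL"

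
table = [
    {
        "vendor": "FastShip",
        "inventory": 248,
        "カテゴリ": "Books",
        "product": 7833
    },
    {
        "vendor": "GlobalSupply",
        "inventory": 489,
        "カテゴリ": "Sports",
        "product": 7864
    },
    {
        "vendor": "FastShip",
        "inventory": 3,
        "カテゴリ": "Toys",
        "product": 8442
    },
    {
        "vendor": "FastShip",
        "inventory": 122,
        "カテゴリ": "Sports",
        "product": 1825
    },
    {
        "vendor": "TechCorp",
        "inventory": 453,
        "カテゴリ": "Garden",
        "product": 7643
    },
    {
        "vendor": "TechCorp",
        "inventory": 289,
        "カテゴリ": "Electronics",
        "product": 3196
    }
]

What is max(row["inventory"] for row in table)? 489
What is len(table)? 6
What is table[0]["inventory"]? 248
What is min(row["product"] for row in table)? 1825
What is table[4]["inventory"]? 453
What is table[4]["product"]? 7643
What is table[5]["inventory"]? 289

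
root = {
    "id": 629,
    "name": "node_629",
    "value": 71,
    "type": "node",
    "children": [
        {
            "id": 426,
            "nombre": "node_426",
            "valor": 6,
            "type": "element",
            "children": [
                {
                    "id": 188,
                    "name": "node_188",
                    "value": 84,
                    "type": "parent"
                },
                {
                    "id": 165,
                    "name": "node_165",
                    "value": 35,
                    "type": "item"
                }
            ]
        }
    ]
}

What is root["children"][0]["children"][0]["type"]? "parent"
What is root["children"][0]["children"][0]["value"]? 84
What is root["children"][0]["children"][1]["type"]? "item"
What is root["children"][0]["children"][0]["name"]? "node_188"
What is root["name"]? "node_629"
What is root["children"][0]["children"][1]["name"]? "node_165"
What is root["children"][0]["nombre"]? "node_426"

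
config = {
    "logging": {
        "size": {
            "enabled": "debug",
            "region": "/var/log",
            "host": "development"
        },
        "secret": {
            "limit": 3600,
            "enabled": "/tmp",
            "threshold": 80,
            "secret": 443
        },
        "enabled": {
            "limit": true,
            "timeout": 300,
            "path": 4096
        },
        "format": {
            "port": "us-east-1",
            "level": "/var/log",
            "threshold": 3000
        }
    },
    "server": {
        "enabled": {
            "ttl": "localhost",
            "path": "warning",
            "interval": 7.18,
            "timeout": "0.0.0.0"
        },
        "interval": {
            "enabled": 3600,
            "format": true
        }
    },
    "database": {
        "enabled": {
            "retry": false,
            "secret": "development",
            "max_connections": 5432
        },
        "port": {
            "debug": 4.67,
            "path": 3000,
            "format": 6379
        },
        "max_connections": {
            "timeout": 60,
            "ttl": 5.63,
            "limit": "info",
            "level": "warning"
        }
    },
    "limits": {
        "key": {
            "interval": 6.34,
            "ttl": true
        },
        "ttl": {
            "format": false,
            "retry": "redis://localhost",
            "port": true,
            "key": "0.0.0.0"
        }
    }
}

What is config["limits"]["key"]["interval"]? 6.34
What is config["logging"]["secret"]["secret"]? 443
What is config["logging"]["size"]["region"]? "/var/log"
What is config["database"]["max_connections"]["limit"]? "info"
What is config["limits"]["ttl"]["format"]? False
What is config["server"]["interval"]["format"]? True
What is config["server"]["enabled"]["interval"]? 7.18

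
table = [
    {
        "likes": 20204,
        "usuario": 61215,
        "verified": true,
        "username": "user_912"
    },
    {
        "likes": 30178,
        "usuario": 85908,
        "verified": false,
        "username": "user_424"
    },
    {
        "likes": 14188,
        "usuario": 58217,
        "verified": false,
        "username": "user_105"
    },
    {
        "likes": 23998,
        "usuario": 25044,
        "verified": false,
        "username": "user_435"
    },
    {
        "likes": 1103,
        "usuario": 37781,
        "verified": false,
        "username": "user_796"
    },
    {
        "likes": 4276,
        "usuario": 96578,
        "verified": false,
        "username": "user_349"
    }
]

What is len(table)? 6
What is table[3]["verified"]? False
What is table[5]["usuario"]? 96578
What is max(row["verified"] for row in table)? True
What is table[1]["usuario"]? 85908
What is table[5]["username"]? "user_349"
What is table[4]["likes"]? 1103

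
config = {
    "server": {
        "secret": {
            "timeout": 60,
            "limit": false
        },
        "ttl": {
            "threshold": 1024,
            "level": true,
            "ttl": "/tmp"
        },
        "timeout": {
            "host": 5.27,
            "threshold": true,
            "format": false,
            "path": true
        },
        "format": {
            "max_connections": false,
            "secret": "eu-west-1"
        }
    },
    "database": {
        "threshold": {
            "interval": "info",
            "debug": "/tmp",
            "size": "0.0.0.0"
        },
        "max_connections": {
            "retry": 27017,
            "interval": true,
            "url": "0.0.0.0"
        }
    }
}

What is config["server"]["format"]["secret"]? "eu-west-1"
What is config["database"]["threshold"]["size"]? "0.0.0.0"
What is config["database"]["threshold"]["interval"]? "info"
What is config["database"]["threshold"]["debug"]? "/tmp"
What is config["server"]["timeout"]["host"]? 5.27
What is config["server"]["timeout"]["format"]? False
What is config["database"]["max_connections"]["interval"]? True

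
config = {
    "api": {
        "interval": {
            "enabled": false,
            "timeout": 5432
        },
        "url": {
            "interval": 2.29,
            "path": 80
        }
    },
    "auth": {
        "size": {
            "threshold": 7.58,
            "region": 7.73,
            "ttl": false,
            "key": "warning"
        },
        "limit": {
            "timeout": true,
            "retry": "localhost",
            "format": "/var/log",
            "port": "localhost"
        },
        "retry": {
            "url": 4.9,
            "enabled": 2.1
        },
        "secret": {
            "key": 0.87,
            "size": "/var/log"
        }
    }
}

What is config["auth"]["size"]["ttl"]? False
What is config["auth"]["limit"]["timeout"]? True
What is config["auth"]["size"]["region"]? 7.73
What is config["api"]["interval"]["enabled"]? False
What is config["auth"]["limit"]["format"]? "/var/log"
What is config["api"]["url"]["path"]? 80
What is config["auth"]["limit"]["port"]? "localhost"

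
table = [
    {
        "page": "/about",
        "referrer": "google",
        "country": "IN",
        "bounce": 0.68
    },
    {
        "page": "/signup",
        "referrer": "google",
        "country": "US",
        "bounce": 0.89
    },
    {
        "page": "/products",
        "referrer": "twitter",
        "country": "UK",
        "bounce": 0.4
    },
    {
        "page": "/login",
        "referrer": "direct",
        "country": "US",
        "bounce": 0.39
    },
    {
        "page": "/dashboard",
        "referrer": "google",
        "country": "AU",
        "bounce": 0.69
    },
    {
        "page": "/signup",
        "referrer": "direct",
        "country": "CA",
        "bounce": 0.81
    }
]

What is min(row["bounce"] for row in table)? 0.39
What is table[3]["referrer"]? "direct"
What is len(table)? 6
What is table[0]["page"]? "/about"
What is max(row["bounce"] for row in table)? 0.89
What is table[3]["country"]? "US"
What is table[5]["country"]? "CA"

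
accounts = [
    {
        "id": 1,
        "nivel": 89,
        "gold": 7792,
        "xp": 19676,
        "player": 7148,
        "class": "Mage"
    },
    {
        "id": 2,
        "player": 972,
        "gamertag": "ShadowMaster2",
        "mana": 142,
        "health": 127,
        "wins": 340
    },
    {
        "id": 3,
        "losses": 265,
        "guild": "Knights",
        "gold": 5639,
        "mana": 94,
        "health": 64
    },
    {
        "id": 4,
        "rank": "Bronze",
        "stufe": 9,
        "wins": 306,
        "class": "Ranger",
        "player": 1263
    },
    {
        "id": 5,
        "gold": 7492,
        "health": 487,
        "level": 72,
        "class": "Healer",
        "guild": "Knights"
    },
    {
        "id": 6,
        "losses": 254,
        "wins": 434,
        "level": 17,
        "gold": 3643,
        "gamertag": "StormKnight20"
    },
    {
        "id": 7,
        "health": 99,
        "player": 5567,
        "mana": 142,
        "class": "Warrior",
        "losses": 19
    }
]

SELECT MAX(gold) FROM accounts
7792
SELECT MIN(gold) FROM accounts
3643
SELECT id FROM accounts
[1, 2, 3, 4, 5, 6, 7]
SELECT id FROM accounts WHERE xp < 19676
[]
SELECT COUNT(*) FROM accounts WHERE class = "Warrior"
1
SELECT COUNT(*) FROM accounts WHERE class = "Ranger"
1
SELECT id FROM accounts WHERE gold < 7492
[3, 6]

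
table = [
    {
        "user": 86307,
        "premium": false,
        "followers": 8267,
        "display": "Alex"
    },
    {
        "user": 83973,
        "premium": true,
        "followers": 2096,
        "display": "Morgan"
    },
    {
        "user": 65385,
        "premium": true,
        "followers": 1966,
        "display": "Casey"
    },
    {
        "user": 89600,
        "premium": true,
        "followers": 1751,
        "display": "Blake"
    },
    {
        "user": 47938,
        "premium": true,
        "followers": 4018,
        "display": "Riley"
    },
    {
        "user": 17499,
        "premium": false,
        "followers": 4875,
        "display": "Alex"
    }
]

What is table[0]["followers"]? 8267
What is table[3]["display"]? "Blake"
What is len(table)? 6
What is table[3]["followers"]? 1751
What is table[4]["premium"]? True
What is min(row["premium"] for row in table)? False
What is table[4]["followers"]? 4018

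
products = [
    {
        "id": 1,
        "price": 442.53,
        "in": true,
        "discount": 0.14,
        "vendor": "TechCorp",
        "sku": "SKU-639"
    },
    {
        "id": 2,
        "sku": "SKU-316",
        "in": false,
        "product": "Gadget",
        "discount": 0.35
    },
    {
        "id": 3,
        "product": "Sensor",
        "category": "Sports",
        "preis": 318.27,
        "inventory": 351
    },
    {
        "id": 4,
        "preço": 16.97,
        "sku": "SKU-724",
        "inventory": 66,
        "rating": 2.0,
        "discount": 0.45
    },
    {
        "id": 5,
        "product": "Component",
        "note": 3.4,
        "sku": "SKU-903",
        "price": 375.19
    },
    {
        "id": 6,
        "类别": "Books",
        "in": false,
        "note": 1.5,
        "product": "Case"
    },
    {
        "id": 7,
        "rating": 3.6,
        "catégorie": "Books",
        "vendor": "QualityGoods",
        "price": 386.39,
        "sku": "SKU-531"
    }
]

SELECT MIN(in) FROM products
False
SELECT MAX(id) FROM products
7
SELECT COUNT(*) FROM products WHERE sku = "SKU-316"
1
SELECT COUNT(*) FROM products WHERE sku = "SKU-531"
1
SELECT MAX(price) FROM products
442.53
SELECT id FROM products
[1, 2, 3, 4, 5, 6, 7]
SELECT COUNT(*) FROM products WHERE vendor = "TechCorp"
1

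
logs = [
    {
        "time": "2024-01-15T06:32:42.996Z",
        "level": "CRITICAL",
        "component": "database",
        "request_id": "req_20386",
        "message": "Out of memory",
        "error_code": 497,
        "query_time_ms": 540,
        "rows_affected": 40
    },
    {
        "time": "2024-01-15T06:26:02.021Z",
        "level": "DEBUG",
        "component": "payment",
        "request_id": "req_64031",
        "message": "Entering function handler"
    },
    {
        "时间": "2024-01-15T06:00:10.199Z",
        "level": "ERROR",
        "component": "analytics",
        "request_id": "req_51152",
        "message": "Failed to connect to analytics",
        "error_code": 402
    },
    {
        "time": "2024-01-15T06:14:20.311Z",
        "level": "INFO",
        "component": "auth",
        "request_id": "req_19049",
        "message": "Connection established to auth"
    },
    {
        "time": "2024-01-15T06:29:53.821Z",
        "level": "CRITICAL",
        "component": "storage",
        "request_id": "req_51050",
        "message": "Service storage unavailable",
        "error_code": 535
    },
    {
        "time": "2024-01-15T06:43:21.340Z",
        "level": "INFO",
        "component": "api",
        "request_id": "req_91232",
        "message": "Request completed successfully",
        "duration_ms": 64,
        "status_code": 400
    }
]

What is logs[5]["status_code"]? 400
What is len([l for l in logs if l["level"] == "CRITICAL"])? 2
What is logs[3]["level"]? "INFO"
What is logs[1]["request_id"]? "req_64031"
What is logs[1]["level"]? "DEBUG"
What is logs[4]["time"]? "2024-01-15T06:29:53.821Z"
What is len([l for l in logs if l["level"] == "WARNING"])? 0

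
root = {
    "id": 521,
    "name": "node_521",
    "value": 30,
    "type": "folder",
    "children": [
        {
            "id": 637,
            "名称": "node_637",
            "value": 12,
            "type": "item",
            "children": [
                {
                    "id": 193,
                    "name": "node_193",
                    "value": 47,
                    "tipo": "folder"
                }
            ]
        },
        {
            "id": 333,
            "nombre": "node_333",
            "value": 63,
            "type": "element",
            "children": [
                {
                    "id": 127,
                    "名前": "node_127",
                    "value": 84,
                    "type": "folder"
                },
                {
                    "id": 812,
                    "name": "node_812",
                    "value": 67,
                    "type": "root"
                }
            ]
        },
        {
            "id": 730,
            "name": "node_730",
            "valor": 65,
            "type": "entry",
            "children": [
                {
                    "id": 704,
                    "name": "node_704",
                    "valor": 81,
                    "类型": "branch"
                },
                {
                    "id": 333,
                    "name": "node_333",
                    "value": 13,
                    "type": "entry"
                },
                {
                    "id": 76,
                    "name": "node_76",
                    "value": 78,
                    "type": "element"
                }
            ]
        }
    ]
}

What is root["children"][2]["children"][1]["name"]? "node_333"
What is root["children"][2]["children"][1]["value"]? 13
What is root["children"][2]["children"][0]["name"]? "node_704"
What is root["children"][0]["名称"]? "node_637"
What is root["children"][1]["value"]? 63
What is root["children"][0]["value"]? 12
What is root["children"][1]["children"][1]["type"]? "root"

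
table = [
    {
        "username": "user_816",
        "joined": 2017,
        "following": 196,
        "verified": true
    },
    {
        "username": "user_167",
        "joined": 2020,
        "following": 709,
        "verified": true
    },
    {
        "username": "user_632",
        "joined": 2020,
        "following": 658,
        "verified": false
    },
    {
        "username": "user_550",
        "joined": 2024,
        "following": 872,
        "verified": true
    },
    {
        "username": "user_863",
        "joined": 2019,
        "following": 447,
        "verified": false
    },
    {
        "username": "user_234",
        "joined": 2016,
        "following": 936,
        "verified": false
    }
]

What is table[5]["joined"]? 2016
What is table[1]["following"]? 709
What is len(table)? 6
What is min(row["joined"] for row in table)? 2016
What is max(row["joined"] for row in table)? 2024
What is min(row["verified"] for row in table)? False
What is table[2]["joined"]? 2020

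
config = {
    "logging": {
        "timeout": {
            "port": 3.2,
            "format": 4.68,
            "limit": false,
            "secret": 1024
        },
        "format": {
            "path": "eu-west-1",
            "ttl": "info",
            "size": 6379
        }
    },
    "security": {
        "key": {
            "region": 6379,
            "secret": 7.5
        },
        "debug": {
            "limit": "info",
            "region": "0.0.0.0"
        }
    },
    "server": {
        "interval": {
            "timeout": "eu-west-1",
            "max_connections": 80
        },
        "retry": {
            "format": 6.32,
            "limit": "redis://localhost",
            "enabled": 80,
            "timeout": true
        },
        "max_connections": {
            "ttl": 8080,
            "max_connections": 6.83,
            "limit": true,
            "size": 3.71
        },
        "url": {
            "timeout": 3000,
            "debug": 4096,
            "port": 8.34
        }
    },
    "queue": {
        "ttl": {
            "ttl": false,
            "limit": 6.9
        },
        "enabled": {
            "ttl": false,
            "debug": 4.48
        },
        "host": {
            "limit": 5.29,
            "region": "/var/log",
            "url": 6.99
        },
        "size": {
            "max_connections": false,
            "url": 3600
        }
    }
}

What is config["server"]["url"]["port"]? 8.34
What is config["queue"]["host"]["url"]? 6.99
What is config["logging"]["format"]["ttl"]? "info"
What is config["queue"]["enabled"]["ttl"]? False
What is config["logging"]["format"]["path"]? "eu-west-1"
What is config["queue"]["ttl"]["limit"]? 6.9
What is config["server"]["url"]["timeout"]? 3000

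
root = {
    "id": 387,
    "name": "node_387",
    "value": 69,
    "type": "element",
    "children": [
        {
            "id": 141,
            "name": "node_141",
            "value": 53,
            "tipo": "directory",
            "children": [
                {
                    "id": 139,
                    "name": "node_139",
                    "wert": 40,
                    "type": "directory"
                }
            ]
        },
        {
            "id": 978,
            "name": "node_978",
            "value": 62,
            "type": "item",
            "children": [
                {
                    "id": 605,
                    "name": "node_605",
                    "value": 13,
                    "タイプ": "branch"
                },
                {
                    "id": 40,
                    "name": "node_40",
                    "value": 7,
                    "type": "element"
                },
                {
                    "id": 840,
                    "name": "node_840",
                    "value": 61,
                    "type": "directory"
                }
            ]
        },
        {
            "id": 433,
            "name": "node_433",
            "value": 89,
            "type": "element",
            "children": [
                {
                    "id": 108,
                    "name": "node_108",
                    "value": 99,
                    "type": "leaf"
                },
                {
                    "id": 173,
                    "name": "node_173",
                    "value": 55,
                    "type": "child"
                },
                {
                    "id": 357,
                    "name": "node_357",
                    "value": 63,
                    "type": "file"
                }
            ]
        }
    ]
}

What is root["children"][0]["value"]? 53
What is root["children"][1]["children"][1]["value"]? 7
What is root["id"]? 387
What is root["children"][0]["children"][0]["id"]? 139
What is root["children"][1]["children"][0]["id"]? 605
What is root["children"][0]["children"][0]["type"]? "directory"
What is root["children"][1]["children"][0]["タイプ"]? "branch"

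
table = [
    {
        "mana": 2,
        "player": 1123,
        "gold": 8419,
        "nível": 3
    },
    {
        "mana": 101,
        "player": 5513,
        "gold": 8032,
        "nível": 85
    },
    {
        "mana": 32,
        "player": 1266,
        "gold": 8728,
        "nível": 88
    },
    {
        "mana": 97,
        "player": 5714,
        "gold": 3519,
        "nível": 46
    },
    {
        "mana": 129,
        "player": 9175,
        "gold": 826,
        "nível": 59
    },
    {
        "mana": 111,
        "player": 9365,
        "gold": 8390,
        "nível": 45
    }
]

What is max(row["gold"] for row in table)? 8728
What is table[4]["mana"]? 129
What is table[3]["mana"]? 97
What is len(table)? 6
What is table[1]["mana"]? 101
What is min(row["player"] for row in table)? 1123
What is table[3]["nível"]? 46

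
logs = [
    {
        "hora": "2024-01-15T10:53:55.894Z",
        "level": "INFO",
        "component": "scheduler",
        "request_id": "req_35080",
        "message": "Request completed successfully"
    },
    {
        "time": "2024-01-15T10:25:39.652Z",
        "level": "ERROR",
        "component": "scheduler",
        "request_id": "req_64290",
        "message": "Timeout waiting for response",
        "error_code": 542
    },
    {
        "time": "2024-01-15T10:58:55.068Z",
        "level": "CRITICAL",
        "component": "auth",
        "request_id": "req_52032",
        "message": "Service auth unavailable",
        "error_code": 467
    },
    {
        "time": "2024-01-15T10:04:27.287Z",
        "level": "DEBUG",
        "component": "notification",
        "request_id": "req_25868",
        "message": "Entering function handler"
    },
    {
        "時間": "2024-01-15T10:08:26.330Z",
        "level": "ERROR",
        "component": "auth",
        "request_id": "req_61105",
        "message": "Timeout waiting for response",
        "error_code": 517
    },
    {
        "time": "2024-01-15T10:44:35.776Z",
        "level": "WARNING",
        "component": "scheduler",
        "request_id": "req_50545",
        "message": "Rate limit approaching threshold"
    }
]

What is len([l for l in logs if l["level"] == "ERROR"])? 2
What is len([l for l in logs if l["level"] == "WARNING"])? 1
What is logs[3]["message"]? "Entering function handler"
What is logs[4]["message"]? "Timeout waiting for response"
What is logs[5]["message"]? "Rate limit approaching threshold"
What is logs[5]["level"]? "WARNING"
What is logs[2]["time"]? "2024-01-15T10:58:55.068Z"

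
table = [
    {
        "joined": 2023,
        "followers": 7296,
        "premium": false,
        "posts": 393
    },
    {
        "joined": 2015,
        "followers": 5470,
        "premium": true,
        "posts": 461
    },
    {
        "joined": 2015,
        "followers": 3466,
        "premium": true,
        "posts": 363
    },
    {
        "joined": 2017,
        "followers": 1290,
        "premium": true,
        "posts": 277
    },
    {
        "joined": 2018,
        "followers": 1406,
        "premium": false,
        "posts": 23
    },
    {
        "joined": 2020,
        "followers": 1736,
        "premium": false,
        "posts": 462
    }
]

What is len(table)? 6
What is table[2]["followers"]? 3466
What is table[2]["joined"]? 2015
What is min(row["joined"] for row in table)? 2015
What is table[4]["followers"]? 1406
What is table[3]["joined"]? 2017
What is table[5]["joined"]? 2020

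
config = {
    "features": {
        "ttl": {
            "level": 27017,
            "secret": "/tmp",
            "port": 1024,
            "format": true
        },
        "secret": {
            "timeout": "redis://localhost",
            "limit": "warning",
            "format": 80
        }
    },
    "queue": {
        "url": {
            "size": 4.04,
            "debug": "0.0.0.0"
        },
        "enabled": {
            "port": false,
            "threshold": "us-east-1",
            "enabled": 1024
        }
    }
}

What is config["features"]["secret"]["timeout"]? "redis://localhost"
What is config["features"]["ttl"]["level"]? 27017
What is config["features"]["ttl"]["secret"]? "/tmp"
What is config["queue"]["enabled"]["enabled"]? 1024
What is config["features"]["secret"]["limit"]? "warning"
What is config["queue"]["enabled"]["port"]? False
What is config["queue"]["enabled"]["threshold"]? "us-east-1"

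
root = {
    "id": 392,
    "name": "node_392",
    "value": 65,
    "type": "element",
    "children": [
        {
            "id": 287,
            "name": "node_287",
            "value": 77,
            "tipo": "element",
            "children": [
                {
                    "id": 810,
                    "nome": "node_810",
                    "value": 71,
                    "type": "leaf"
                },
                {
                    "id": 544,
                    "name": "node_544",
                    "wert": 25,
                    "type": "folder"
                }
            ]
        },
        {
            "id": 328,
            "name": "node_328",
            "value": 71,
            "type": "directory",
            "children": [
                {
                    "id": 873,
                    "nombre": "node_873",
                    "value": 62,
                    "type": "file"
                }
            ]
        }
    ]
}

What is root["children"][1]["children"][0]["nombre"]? "node_873"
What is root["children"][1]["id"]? 328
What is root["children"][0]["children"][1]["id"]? 544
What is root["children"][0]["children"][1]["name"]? "node_544"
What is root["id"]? 392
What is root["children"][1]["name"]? "node_328"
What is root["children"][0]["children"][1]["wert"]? 25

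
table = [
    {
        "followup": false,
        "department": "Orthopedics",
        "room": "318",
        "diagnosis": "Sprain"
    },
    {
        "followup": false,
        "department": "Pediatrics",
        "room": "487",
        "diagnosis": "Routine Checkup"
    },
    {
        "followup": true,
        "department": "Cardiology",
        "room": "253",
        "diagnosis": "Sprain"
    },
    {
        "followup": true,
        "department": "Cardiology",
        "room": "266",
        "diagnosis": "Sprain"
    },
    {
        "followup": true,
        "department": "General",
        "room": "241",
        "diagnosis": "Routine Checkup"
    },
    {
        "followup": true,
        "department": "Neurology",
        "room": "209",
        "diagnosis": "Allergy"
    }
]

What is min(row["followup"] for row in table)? False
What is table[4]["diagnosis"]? "Routine Checkup"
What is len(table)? 6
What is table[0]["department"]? "Orthopedics"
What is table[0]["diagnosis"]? "Sprain"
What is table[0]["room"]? "318"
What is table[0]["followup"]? False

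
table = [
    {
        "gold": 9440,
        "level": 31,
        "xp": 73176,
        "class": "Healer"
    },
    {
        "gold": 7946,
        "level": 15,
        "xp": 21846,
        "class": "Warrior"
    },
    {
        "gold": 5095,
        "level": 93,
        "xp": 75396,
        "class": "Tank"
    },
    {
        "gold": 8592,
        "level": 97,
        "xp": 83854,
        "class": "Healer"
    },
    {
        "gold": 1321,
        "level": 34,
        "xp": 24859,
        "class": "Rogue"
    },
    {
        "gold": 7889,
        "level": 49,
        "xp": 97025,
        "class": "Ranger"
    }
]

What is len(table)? 6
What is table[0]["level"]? 31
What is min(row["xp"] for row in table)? 21846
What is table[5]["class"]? "Ranger"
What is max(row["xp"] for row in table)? 97025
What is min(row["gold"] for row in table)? 1321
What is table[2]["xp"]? 75396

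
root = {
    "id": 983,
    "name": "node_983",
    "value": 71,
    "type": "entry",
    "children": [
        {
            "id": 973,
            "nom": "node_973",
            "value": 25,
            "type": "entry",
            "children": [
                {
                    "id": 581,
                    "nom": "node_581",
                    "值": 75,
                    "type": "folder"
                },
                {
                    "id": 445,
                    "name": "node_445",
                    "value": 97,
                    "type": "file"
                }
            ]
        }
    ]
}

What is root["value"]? 71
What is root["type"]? "entry"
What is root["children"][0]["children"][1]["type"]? "file"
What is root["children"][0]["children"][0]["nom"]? "node_581"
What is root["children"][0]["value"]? 25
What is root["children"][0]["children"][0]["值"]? 75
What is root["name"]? "node_983"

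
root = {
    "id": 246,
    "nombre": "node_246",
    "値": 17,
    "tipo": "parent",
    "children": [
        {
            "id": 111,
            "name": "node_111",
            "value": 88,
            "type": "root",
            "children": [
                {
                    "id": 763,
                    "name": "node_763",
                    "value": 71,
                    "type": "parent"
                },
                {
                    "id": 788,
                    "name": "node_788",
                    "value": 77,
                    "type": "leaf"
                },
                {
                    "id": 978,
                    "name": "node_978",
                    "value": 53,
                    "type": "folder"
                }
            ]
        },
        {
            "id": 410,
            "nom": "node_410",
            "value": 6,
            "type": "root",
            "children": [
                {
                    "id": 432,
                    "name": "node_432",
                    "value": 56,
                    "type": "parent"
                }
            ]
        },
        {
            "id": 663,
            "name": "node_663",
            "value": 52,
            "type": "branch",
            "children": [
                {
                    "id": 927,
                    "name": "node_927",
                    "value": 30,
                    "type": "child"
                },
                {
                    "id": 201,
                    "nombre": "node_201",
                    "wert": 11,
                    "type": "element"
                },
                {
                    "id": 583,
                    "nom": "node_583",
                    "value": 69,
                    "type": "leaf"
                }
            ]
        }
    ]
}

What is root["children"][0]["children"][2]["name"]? "node_978"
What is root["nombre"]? "node_246"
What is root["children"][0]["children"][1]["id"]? 788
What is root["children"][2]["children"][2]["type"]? "leaf"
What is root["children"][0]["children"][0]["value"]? 71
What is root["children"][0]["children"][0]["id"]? 763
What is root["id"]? 246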